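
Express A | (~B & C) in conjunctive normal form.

A | (~B & C)
= (A | ~B) & (A | C)   — distribute | over &

(A | ~B) & (A | C)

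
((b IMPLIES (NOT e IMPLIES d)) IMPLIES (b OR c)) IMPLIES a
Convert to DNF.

(NOT b AND NOT c) OR a

((b IMPLIES (NOT e IMPLIES d)) IMPLIES (b OR c)) IMPLIES a
≡ NOT ((b IMPLIES (NOT e IMPLIES d)) IMPLIES (b OR c)) OR a
≡ NOT (NOT (b IMPLIES (NOT e IMPLIES d)) OR b OR c) OR a
≡ NOT (NOT (NOT b OR (NOT e IMPLIES d)) OR b OR c) OR a
≡ NOT (NOT (NOT b OR NOT NOT e OR d) OR b OR c) OR a
≡ (NOT NOT (NOT b OR NOT NOT e OR d) AND NOT b AND NOT c) OR a
≡ ((NOT b OR NOT NOT e OR d) AND NOT b AND NOT c) OR a
≡ ((NOT b OR e OR d) AND NOT b AND NOT c) OR a
≡ (NOT b AND NOT b AND NOT c) OR (e AND NOT b AND NOT c) OR (d AND NOT b AND NOT c) OR a
≡ (NOT b AND NOT c) OR a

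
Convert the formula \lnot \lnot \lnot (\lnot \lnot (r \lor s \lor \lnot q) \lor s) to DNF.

\lnot r \land \lnot s \land q

\lnot \lnot \lnot (\lnot \lnot (r \lor s \lor \lnot q) \lor s)
≡ \lnot (\lnot \lnot (r \lor s \lor \lnot q) \lor s)
≡ \lnot \lnot \lnot (r \lor s \lor \lnot q) \land \lnot s
≡ \lnot (r \lor s \lor \lnot q) \land \lnot s
≡ \lnot r \land \lnot s \land \lnot \lnot q \land \lnot s
≡ \lnot r \land \lnot s \land q \land \lnot s
≡ \lnot r \land \lnot s \land q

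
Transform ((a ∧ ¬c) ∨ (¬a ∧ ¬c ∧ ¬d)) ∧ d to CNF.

((a ∧ ¬c) ∨ (¬a ∧ ¬c ∧ ¬d)) ∧ d
⇔ (a ∨ ¬a) ∧ (a ∨ ¬c) ∧ (a ∨ ¬d) ∧ (¬c ∨ ¬a) ∧ (¬c ∨ ¬c) ∧ (¬c ∨ ¬d) ∧ d   [distribute ∨ over ∧]
⇔ (a ∨ ¬d) ∧ ¬c ∧ d   [simplify]

(a ∨ ¬d) ∧ ¬c ∧ d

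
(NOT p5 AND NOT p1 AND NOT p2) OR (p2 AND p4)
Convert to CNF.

(NOT p5 OR p2) AND (NOT p5 OR p4) AND (NOT p1 OR p2) AND (NOT p1 OR p4) AND (NOT p2 OR p4)

(NOT p5 AND NOT p1 AND NOT p2) OR (p2 AND p4)
≡ (NOT p5 OR p2) AND (NOT p5 OR p4) AND (NOT p1 OR p2) AND (NOT p1 OR p4) AND (NOT p2 OR p2) AND (NOT p2 OR p4)   [distribute OR over AND]
≡ (NOT p5 OR p2) AND (NOT p5 OR p4) AND (NOT p1 OR p2) AND (NOT p1 OR p4) AND (NOT p2 OR p4)   [simplify]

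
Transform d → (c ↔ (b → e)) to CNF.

(¬d ∨ ¬c ∨ ¬b ∨ e) ∧ (¬d ∨ b ∨ c) ∧ (¬d ∨ ¬e ∨ c)

d → (c ↔ (b → e))
≡ ¬d ∨ (c ↔ (b → e))   — eliminate →
≡ ¬d ∨ ((c → (b → e)) ∧ ((b → e) → c))   — eliminate ↔
≡ ¬d ∨ ((¬c ∨ (b → e)) ∧ ((b → e) → c))   — eliminate →
≡ ¬d ∨ ((¬c ∨ ¬b ∨ e) ∧ ((b → e) → c))   — eliminate →
≡ ¬d ∨ ((¬c ∨ ¬b ∨ e) ∧ (¬(b → e) ∨ c))   — eliminate →
≡ ¬d ∨ ((¬c ∨ ¬b ∨ e) ∧ (¬(¬b ∨ e) ∨ c))   — eliminate →
≡ ¬d ∨ ((¬c ∨ ¬b ∨ e) ∧ ((¬¬b ∧ ¬e) ∨ c))   — De Morgan
≡ ¬d ∨ ((¬c ∨ ¬b ∨ e) ∧ ((b ∧ ¬e) ∨ c))   — double negation
≡ (¬d ∨ ¬c ∨ ¬b ∨ e) ∧ (¬d ∨ b ∨ c) ∧ (¬d ∨ ¬e ∨ c)   — distribute ∨ over ∧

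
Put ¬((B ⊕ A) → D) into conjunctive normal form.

(B ∨ A) ∧ (¬B ∨ ¬A) ∧ ¬D

¬((B ⊕ A) → D)
≡ ¬(¬(B ⊕ A) ∨ D)   — eliminate →
≡ ¬(¬((B ∨ A) ∧ ¬(B ∧ A)) ∨ D)   — expand ⊕
≡ ¬¬((B ∨ A) ∧ ¬(B ∧ A)) ∧ ¬D   — De Morgan
≡ (B ∨ A) ∧ ¬(B ∧ A) ∧ ¬D   — double negation
≡ (B ∨ A) ∧ (¬B ∨ ¬A) ∧ ¬D   — De Morgan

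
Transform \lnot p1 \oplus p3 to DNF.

\lnot p1 \oplus p3
= (\lnot p1 \land \lnot p3) \lor (\lnot \lnot p1 \land p3)   [expand \oplus]
= (\lnot p1 \land \lnot p3) \lor (p1 \land p3)   [double negation]

(\lnot p1 \land \lnot p3) \lor (p1 \land p3)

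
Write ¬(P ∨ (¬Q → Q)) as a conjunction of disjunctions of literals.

¬(P ∨ (¬Q → Q))
≡ ¬(P ∨ ¬¬Q ∨ Q)   — eliminate →
≡ ¬P ∧ ¬¬¬Q ∧ ¬Q   — De Morgan
≡ ¬P ∧ ¬Q ∧ ¬Q   — double negation
≡ ¬P ∧ ¬Q   — simplify

¬P ∧ ¬Q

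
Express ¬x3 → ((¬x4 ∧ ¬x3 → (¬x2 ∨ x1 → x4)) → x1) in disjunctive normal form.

x3 ∨ ¬x4 ∧ ¬x3 ∧ ¬x2 ∨ x1

¬x3 → ((¬x4 ∧ ¬x3 → (¬x2 ∨ x1 → x4)) → x1)
≡ ¬¬x3 ∨ ((¬x4 ∧ ¬x3 → (¬x2 ∨ x1 → x4)) → x1)   [eliminate →]
≡ ¬¬x3 ∨ ¬(¬x4 ∧ ¬x3 → (¬x2 ∨ x1 → x4)) ∨ x1   [eliminate →]
≡ ¬¬x3 ∨ ¬(¬(¬x4 ∧ ¬x3) ∨ (¬x2 ∨ x1 → x4)) ∨ x1   [eliminate →]
≡ ¬¬x3 ∨ ¬(¬(¬x4 ∧ ¬x3) ∨ ¬(¬x2 ∨ x1) ∨ x4) ∨ x1   [eliminate →]
≡ x3 ∨ ¬(¬(¬x4 ∧ ¬x3) ∨ ¬(¬x2 ∨ x1) ∨ x4) ∨ x1   [double negation]
≡ x3 ∨ ¬¬(¬x4 ∧ ¬x3) ∧ ¬¬(¬x2 ∨ x1) ∧ ¬x4 ∨ x1   [De Morgan]
≡ x3 ∨ ¬x4 ∧ ¬x3 ∧ ¬¬(¬x2 ∨ x1) ∧ ¬x4 ∨ x1   [double negation]
≡ x3 ∨ ¬x4 ∧ ¬x3 ∧ (¬x2 ∨ x1) ∧ ¬x4 ∨ x1   [double negation]
≡ x3 ∨ ¬x4 ∧ ¬x3 ∧ ¬x2 ∧ ¬x4 ∨ ¬x4 ∧ ¬x3 ∧ x1 ∧ ¬x4 ∨ x1   [distribute ∧ over ∨]
≡ x3 ∨ ¬x4 ∧ ¬x3 ∧ ¬x2 ∨ x1   [simplify]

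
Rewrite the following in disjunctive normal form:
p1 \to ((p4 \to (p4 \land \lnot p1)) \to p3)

p1 \to ((p4 \to (p4 \land \lnot p1)) \to p3)
= \lnot p1 \lor ((p4 \to (p4 \land \lnot p1)) \to p3)   (eliminate \to)
= \lnot p1 \lor \lnot (p4 \to (p4 \land \lnot p1)) \lor p3   (eliminate \to)
= \lnot p1 \lor \lnot (\lnot p4 \lor (p4 \land \lnot p1)) \lor p3   (eliminate \to)
= \lnot p1 \lor (\lnot \lnot p4 \land \lnot (p4 \land \lnot p1)) \lor p3   (De Morgan)
= \lnot p1 \lor (p4 \land \lnot (p4 \land \lnot p1)) \lor p3   (double negation)
= \lnot p1 \lor (p4 \land (\lnot p4 \lor \lnot \lnot p1)) \lor p3   (De Morgan)
= \lnot p1 \lor (p4 \land (\lnot p4 \lor p1)) \lor p3   (double negation)
= \lnot p1 \lor (p4 \land \lnot p4) \lor (p4 \land p1) \lor p3   (distribute \land over \lor)
= \lnot p1 \lor (p4 \land p1) \lor p3   (simplify)

\lnot p1 \lor (p4 \land p1) \lor p3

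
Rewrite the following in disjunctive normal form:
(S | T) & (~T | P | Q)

(S & ~T) | (S & P) | (S & Q) | (T & P) | (T & Q)

(S | T) & (~T | P | Q)
≡ (S & ~T) | (S & P) | (S & Q) | (T & ~T) | (T & P) | (T & Q)
≡ (S & ~T) | (S & P) | (S & Q) | (T & P) | (T & Q)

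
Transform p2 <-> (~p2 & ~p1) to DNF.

p2 <-> (~p2 & ~p1)
≡ (p2 -> (~p2 & ~p1)) & ((~p2 & ~p1) -> p2)   (eliminate <->)
≡ (~p2 | (~p2 & ~p1)) & ((~p2 & ~p1) -> p2)   (eliminate ->)
≡ (~p2 | (~p2 & ~p1)) & (~(~p2 & ~p1) | p2)   (eliminate ->)
≡ (~p2 | (~p2 & ~p1)) & (~~p2 | ~~p1 | p2)   (De Morgan)
≡ (~p2 | (~p2 & ~p1)) & (p2 | ~~p1 | p2)   (double negation)
≡ (~p2 | (~p2 & ~p1)) & (p2 | p1 | p2)   (double negation)
≡ (~p2 & p2) | (~p2 & p1) | (~p2 & p2) | (~p2 & ~p1 & p2) | (~p2 & ~p1 & p1) | (~p2 & ~p1 & p2)   (distribute & over |)
≡ ~p2 & p1   (simplify)

~p2 & p1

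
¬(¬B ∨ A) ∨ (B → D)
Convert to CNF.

¬(¬B ∨ A) ∨ (B → D)
⇔ ¬(¬B ∨ A) ∨ ¬B ∨ D   [eliminate →]
⇔ (¬¬B ∧ ¬A) ∨ ¬B ∨ D   [De Morgan]
⇔ (B ∧ ¬A) ∨ ¬B ∨ D   [double negation]
⇔ (B ∨ ¬B ∨ D) ∧ (¬A ∨ ¬B ∨ D)   [distribute ∨ over ∧]
⇔ ¬A ∨ ¬B ∨ D   [simplify]

¬A ∨ ¬B ∨ D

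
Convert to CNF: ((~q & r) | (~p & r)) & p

(~q | ~p) & r & p

((~q & r) | (~p & r)) & p
≡ (~q | ~p) & (~q | r) & (r | ~p) & (r | r) & p   [distribute | over &]
≡ (~q | ~p) & r & p   [simplify]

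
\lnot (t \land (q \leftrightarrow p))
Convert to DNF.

\lnot (t \land (q \leftrightarrow p))
≡ \lnot (t \land (q \to p) \land (p \to q))   (eliminate \leftrightarrow)
≡ \lnot (t \land (\lnot q \lor p) \land (p \to q))   (eliminate \to)
≡ \lnot (t \land (\lnot q \lor p) \land (\lnot p \lor q))   (eliminate \to)
≡ \lnot t \lor \lnot (\lnot q \lor p) \lor \lnot (\lnot p \lor q)   (De Morgan)
≡ \lnot t \lor (\lnot \lnot q \land \lnot p) \lor \lnot (\lnot p \lor q)   (De Morgan)
≡ \lnot t \lor (q \land \lnot p) \lor \lnot (\lnot p \lor q)   (double negation)
≡ \lnot t \lor (q \land \lnot p) \lor (\lnot \lnot p \land \lnot q)   (De Morgan)
≡ \lnot t \lor (q \land \lnot p) \lor (p \land \lnot q)   (double negation)

\lnot t \lor (q \land \lnot p) \lor (p \land \lnot q)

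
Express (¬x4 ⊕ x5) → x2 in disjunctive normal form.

(¬x4 ⊕ x5) → x2
= ¬(¬x4 ⊕ x5) ∨ x2   — eliminate →
= ¬((¬x4 ∧ ¬x5) ∨ (¬¬x4 ∧ x5)) ∨ x2   — expand ⊕
= (¬(¬x4 ∧ ¬x5) ∧ ¬(¬¬x4 ∧ x5)) ∨ x2   — De Morgan
= ((¬¬x4 ∨ ¬¬x5) ∧ ¬(¬¬x4 ∧ x5)) ∨ x2   — De Morgan
= ((x4 ∨ ¬¬x5) ∧ ¬(¬¬x4 ∧ x5)) ∨ x2   — double negation
= ((x4 ∨ x5) ∧ ¬(¬¬x4 ∧ x5)) ∨ x2   — double negation
= ((x4 ∨ x5) ∧ (¬¬¬x4 ∨ ¬x5)) ∨ x2   — De Morgan
= ((x4 ∨ x5) ∧ (¬x4 ∨ ¬x5)) ∨ x2   — double negation
= (x4 ∧ ¬x4) ∨ (x4 ∧ ¬x5) ∨ (x5 ∧ ¬x4) ∨ (x5 ∧ ¬x5) ∨ x2   — distribute ∧ over ∨
= (x4 ∧ ¬x5) ∨ (x5 ∧ ¬x4) ∨ x2   — simplify

(x4 ∧ ¬x5) ∨ (x5 ∧ ¬x4) ∨ x2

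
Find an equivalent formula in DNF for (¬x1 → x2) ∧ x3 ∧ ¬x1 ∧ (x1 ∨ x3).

x2 ∧ x3 ∧ ¬x1

(¬x1 → x2) ∧ x3 ∧ ¬x1 ∧ (x1 ∨ x3)
⇔ (¬¬x1 ∨ x2) ∧ x3 ∧ ¬x1 ∧ (x1 ∨ x3)   (eliminate →)
⇔ (x1 ∨ x2) ∧ x3 ∧ ¬x1 ∧ (x1 ∨ x3)   (double negation)
⇔ x1 ∧ x3 ∧ ¬x1 ∧ x1 ∨ x1 ∧ x3 ∧ ¬x1 ∧ x3 ∨ x2 ∧ x3 ∧ ¬x1 ∧ x1 ∨ x2 ∧ x3 ∧ ¬x1 ∧ x3   (distribute ∧ over ∨)
⇔ x2 ∧ x3 ∧ ¬x1   (simplify)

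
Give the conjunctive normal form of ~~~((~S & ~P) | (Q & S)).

(S | P) & (~Q | ~S)

~~~((~S & ~P) | (Q & S))
≡ ~((~S & ~P) | (Q & S))   [double negation]
≡ ~(~S & ~P) & ~(Q & S)   [De Morgan]
≡ (~~S | ~~P) & ~(Q & S)   [De Morgan]
≡ (S | ~~P) & ~(Q & S)   [double negation]
≡ (S | P) & ~(Q & S)   [double negation]
≡ (S | P) & (~Q | ~S)   [De Morgan]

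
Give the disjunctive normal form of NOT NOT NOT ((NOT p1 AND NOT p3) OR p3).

NOT NOT NOT ((NOT p1 AND NOT p3) OR p3)
≡ NOT ((NOT p1 AND NOT p3) OR p3)   (double negation)
≡ NOT (NOT p1 AND NOT p3) AND NOT p3   (De Morgan)
≡ (NOT NOT p1 OR NOT NOT p3) AND NOT p3   (De Morgan)
≡ (p1 OR NOT NOT p3) AND NOT p3   (double negation)
≡ (p1 OR p3) AND NOT p3   (double negation)
≡ (p1 AND NOT p3) OR (p3 AND NOT p3)   (distribute AND over OR)
≡ p1 AND NOT p3   (simplify)

p1 AND NOT p3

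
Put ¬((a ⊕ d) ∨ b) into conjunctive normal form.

(¬a ∨ d) ∧ (¬d ∨ a) ∧ ¬b

¬((a ⊕ d) ∨ b)
= ¬(((a ∨ d) ∧ ¬(a ∧ d)) ∨ b)
= ¬((a ∨ d) ∧ ¬(a ∧ d)) ∧ ¬b
= (¬(a ∨ d) ∨ ¬¬(a ∧ d)) ∧ ¬b
= ((¬a ∧ ¬d) ∨ ¬¬(a ∧ d)) ∧ ¬b
= ((¬a ∧ ¬d) ∨ (a ∧ d)) ∧ ¬b
= (¬a ∨ a) ∧ (¬a ∨ d) ∧ (¬d ∨ a) ∧ (¬d ∨ d) ∧ ¬b
= (¬a ∨ d) ∧ (¬d ∨ a) ∧ ¬b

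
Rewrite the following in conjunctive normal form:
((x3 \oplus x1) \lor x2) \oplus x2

((x3 \oplus x1) \lor x2) \oplus x2
≡ ((x3 \oplus x1) \lor x2 \lor x2) \land \lnot (((x3 \oplus x1) \lor x2) \land x2)   (expand \oplus)
≡ (((x3 \lor x1) \land \lnot (x3 \land x1)) \lor x2 \lor x2) \land \lnot (((x3 \oplus x1) \lor x2) \land x2)   (expand \oplus)
≡ (((x3 \lor x1) \land \lnot (x3 \land x1)) \lor x2 \lor x2) \land \lnot ((((x3 \lor x1) \land \lnot (x3 \land x1)) \lor x2) \land x2)   (expand \oplus)
≡ (((x3 \lor x1) \land (\lnot x3 \lor \lnot x1)) \lor x2 \lor x2) \land \lnot ((((x3 \lor x1) \land \lnot (x3 \land x1)) \lor x2) \land x2)   (De Morgan)
≡ (((x3 \lor x1) \land (\lnot x3 \lor \lnot x1)) \lor x2 \lor x2) \land (\lnot (((x3 \lor x1) \land \lnot (x3 \land x1)) \lor x2) \lor \lnot x2)   (De Morgan)
≡ (((x3 \lor x1) \land (\lnot x3 \lor \lnot x1)) \lor x2 \lor x2) \land ((\lnot ((x3 \lor x1) \land \lnot (x3 \land x1)) \land \lnot x2) \lor \lnot x2)   (De Morgan)
≡ (((x3 \lor x1) \land (\lnot x3 \lor \lnot x1)) \lor x2 \lor x2) \land (((\lnot (x3 \lor x1) \lor \lnot \lnot (x3 \land x1)) \land \lnot x2) \lor \lnot x2)   (De Morgan)
≡ (((x3 \lor x1) \land (\lnot x3 \lor \lnot x1)) \lor x2 \lor x2) \land ((((\lnot x3 \land \lnot x1) \lor \lnot \lnot (x3 \land x1)) \land \lnot x2) \lor \lnot x2)   (De Morgan)
≡ (((x3 \lor x1) \land (\lnot x3 \lor \lnot x1)) \lor x2 \lor x2) \land ((((\lnot x3 \land \lnot x1) \lor (x3 \land x1)) \land \lnot x2) \lor \lnot x2)   (double negation)
≡ (x3 \lor x1 \lor x2 \lor x2) \land (\lnot x3 \lor \lnot x1 \lor x2 \lor x2) \land (\lnot x3 \lor x3 \lor \lnot x2) \land (\lnot x3 \lor x1 \lor \lnot x2) \land (\lnot x1 \lor x3 \lor \lnot x2) \land (\lnot x1 \lor x1 \lor \lnot x2) \land (\lnot x2 \lor \lnot x2)   (distribute \lor over \land)
≡ (x3 \lor x1 \lor x2) \land (\lnot x3 \lor \lnot x1 \lor x2) \land \lnot x2   (simplify)

(x3 \lor x1 \lor x2) \land (\lnot x3 \lor \lnot x1 \lor x2) \land \lnot x2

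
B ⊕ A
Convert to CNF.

B ⊕ A
≡ (B ∨ A) ∧ ¬(B ∧ A)   — expand ⊕
≡ (B ∨ A) ∧ (¬B ∨ ¬A)   — De Morgan

(B ∨ A) ∧ (¬B ∨ ¬A)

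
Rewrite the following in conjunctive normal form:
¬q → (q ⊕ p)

q ∨ p

¬q → (q ⊕ p)
= ¬¬q ∨ (q ⊕ p)   (eliminate →)
= ¬¬q ∨ ((q ∨ p) ∧ ¬(q ∧ p))   (expand ⊕)
= q ∨ ((q ∨ p) ∧ ¬(q ∧ p))   (double negation)
= q ∨ ((q ∨ p) ∧ (¬q ∨ ¬p))   (De Morgan)
= (q ∨ q ∨ p) ∧ (q ∨ ¬q ∨ ¬p)   (distribute ∨ over ∧)
= q ∨ p   (simplify)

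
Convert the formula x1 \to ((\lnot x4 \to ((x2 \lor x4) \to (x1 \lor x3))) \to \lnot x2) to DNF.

x1 \to ((\lnot x4 \to ((x2 \lor x4) \to (x1 \lor x3))) \to \lnot x2)
≡ \lnot x1 \lor ((\lnot x4 \to ((x2 \lor x4) \to (x1 \lor x3))) \to \lnot x2)   (eliminate \to)
≡ \lnot x1 \lor \lnot (\lnot x4 \to ((x2 \lor x4) \to (x1 \lor x3))) \lor \lnot x2   (eliminate \to)
≡ \lnot x1 \lor \lnot (\lnot \lnot x4 \lor ((x2 \lor x4) \to (x1 \lor x3))) \lor \lnot x2   (eliminate \to)
≡ \lnot x1 \lor \lnot (\lnot \lnot x4 \lor \lnot (x2 \lor x4) \lor x1 \lor x3) \lor \lnot x2   (eliminate \to)
≡ \lnot x1 \lor (\lnot \lnot \lnot x4 \land \lnot \lnot (x2 \lor x4) \land \lnot x1 \land \lnot x3) \lor \lnot x2   (De Morgan)
≡ \lnot x1 \lor (\lnot x4 \land \lnot \lnot (x2 \lor x4) \land \lnot x1 \land \lnot x3) \lor \lnot x2   (double negation)
≡ \lnot x1 \lor (\lnot x4 \land (x2 \lor x4) \land \lnot x1 \land \lnot x3) \lor \lnot x2   (double negation)
≡ \lnot x1 \lor (\lnot x4 \land x2 \land \lnot x1 \land \lnot x3) \lor (\lnot x4 \land x4 \land \lnot x1 \land \lnot x3) \lor \lnot x2   (distribute \land over \lor)
≡ \lnot x1 \lor \lnot x2   (simplify)

\lnot x1 \lor \lnot x2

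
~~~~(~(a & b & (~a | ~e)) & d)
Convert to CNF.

~~~~(~(a & b & (~a | ~e)) & d)
≡ ~~(~(a & b & (~a | ~e)) & d)   — double negation
≡ ~(a & b & (~a | ~e)) & d   — double negation
≡ (~a | ~b | ~(~a | ~e)) & d   — De Morgan
≡ (~a | ~b | (~~a & ~~e)) & d   — De Morgan
≡ (~a | ~b | (a & ~~e)) & d   — double negation
≡ (~a | ~b | (a & e)) & d   — double negation
≡ (~a | ~b | a) & (~a | ~b | e) & d   — distribute | over &
≡ (~a | ~b | e) & d   — simplify

(~a | ~b | e) & d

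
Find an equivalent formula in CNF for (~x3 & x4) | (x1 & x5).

(~x3 & x4) | (x1 & x5)
⇔ (~x3 | x1) & (~x3 | x5) & (x4 | x1) & (x4 | x5)   [distribute | over &]

(~x3 | x1) & (~x3 | x5) & (x4 | x1) & (x4 | x5)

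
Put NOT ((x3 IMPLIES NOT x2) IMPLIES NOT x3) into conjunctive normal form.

(NOT x3 OR NOT x2) AND x3

NOT ((x3 IMPLIES NOT x2) IMPLIES NOT x3)
= NOT (NOT (x3 IMPLIES NOT x2) OR NOT x3)   — eliminate IMPLIES
= NOT (NOT (NOT x3 OR NOT x2) OR NOT x3)   — eliminate IMPLIES
= NOT NOT (NOT x3 OR NOT x2) AND NOT NOT x3   — De Morgan
= (NOT x3 OR NOT x2) AND NOT NOT x3   — double negation
= (NOT x3 OR NOT x2) AND x3   — double negation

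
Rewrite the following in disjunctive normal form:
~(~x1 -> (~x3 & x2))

(~x1 & x3) | (~x1 & ~x2)

~(~x1 -> (~x3 & x2))
≡ ~(~~x1 | (~x3 & x2))   [eliminate ->]
≡ ~~~x1 & ~(~x3 & x2)   [De Morgan]
≡ ~x1 & ~(~x3 & x2)   [double negation]
≡ ~x1 & (~~x3 | ~x2)   [De Morgan]
≡ ~x1 & (x3 | ~x2)   [double negation]
≡ (~x1 & x3) | (~x1 & ~x2)   [distribute & over |]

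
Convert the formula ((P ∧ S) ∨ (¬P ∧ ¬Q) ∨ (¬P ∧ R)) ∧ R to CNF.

(S ∨ ¬P) ∧ R

((P ∧ S) ∨ (¬P ∧ ¬Q) ∨ (¬P ∧ R)) ∧ R
= (P ∨ ¬P ∨ ¬P) ∧ (P ∨ ¬P ∨ R) ∧ (P ∨ ¬Q ∨ ¬P) ∧ (P ∨ ¬Q ∨ R) ∧ (S ∨ ¬P ∨ ¬P) ∧ (S ∨ ¬P ∨ R) ∧ (S ∨ ¬Q ∨ ¬P) ∧ (S ∨ ¬Q ∨ R) ∧ R   [distribute ∨ over ∧]
= (S ∨ ¬P) ∧ R   [simplify]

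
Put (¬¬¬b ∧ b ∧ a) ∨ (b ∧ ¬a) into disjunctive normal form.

b ∧ ¬a

(¬¬¬b ∧ b ∧ a) ∨ (b ∧ ¬a)
= (¬b ∧ b ∧ a) ∨ (b ∧ ¬a)
= b ∧ ¬a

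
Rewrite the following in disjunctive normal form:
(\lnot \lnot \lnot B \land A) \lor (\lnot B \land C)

(\lnot B \land A) \lor (\lnot B \land C)

(\lnot \lnot \lnot B \land A) \lor (\lnot B \land C)
⇔ (\lnot B \land A) \lor (\lnot B \land C)   [double negation]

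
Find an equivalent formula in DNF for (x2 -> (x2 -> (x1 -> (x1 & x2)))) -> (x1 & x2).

(x2 -> (x2 -> (x1 -> (x1 & x2)))) -> (x1 & x2)
≡ ~(x2 -> (x2 -> (x1 -> (x1 & x2)))) | (x1 & x2)   [eliminate ->]
≡ ~(~x2 | (x2 -> (x1 -> (x1 & x2)))) | (x1 & x2)   [eliminate ->]
≡ ~(~x2 | ~x2 | (x1 -> (x1 & x2))) | (x1 & x2)   [eliminate ->]
≡ ~(~x2 | ~x2 | ~x1 | (x1 & x2)) | (x1 & x2)   [eliminate ->]
≡ (~~x2 & ~~x2 & ~~x1 & ~(x1 & x2)) | (x1 & x2)   [De Morgan]
≡ (x2 & ~~x2 & ~~x1 & ~(x1 & x2)) | (x1 & x2)   [double negation]
≡ (x2 & x2 & ~~x1 & ~(x1 & x2)) | (x1 & x2)   [double negation]
≡ (x2 & x2 & x1 & ~(x1 & x2)) | (x1 & x2)   [double negation]
≡ (x2 & x2 & x1 & (~x1 | ~x2)) | (x1 & x2)   [De Morgan]
≡ (x2 & x2 & x1 & ~x1) | (x2 & x2 & x1 & ~x2) | (x1 & x2)   [distribute & over |]
≡ x1 & x2   [simplify]

x1 & x2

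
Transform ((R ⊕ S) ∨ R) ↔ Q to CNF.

((R ⊕ S) ∨ R) ↔ Q
≡ (((R ⊕ S) ∨ R) → Q) ∧ (Q → ((R ⊕ S) ∨ R))   [eliminate ↔]
≡ (¬((R ⊕ S) ∨ R) ∨ Q) ∧ (Q → ((R ⊕ S) ∨ R))   [eliminate →]
≡ (¬(((R ∨ S) ∧ ¬(R ∧ S)) ∨ R) ∨ Q) ∧ (Q → ((R ⊕ S) ∨ R))   [expand ⊕]
≡ (¬(((R ∨ S) ∧ ¬(R ∧ S)) ∨ R) ∨ Q) ∧ (¬Q ∨ (R ⊕ S) ∨ R)   [eliminate →]
≡ (¬(((R ∨ S) ∧ ¬(R ∧ S)) ∨ R) ∨ Q) ∧ (¬Q ∨ ((R ∨ S) ∧ ¬(R ∧ S)) ∨ R)   [expand ⊕]
≡ ((¬((R ∨ S) ∧ ¬(R ∧ S)) ∧ ¬R) ∨ Q) ∧ (¬Q ∨ ((R ∨ S) ∧ ¬(R ∧ S)) ∨ R)   [De Morgan]
≡ (((¬(R ∨ S) ∨ ¬¬(R ∧ S)) ∧ ¬R) ∨ Q) ∧ (¬Q ∨ ((R ∨ S) ∧ ¬(R ∧ S)) ∨ R)   [De Morgan]
≡ ((((¬R ∧ ¬S) ∨ ¬¬(R ∧ S)) ∧ ¬R) ∨ Q) ∧ (¬Q ∨ ((R ∨ S) ∧ ¬(R ∧ S)) ∨ R)   [De Morgan]
≡ ((((¬R ∧ ¬S) ∨ (R ∧ S)) ∧ ¬R) ∨ Q) ∧ (¬Q ∨ ((R ∨ S) ∧ ¬(R ∧ S)) ∨ R)   [double negation]
≡ ((((¬R ∧ ¬S) ∨ (R ∧ S)) ∧ ¬R) ∨ Q) ∧ (¬Q ∨ ((R ∨ S) ∧ (¬R ∨ ¬S)) ∨ R)   [De Morgan]
≡ (¬R ∨ R ∨ Q) ∧ (¬R ∨ S ∨ Q) ∧ (¬S ∨ R ∨ Q) ∧ (¬S ∨ S ∨ Q) ∧ (¬R ∨ Q) ∧ (¬Q ∨ R ∨ S ∨ R) ∧ (¬Q ∨ ¬R ∨ ¬S ∨ R)   [distribute ∨ over ∧]
≡ (¬S ∨ R ∨ Q) ∧ (¬R ∨ Q) ∧ (¬Q ∨ R ∨ S)   [simplify]

(¬S ∨ R ∨ Q) ∧ (¬R ∨ Q) ∧ (¬Q ∨ R ∨ S)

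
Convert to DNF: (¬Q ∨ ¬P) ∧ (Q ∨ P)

(¬Q ∨ ¬P) ∧ (Q ∨ P)
≡ (¬Q ∧ Q) ∨ (¬Q ∧ P) ∨ (¬P ∧ Q) ∨ (¬P ∧ P)   [distribute ∧ over ∨]
≡ (¬Q ∧ P) ∨ (¬P ∧ Q)   [simplify]

(¬Q ∧ P) ∨ (¬P ∧ Q)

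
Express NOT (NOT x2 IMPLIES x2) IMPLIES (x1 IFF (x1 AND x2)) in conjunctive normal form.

x2 OR NOT x1

NOT (NOT x2 IMPLIES x2) IMPLIES (x1 IFF (x1 AND x2))
≡ NOT NOT (NOT x2 IMPLIES x2) OR (x1 IFF (x1 AND x2))   [eliminate IMPLIES]
≡ NOT NOT (NOT NOT x2 OR x2) OR (x1 IFF (x1 AND x2))   [eliminate IMPLIES]
≡ NOT NOT (NOT NOT x2 OR x2) OR ((x1 IMPLIES (x1 AND x2)) AND ((x1 AND x2) IMPLIES x1))   [eliminate IFF]
≡ NOT NOT (NOT NOT x2 OR x2) OR ((NOT x1 OR (x1 AND x2)) AND ((x1 AND x2) IMPLIES x1))   [eliminate IMPLIES]
≡ NOT NOT (NOT NOT x2 OR x2) OR ((NOT x1 OR (x1 AND x2)) AND (NOT (x1 AND x2) OR x1))   [eliminate IMPLIES]
≡ NOT NOT x2 OR x2 OR ((NOT x1 OR (x1 AND x2)) AND (NOT (x1 AND x2) OR x1))   [double negation]
≡ x2 OR x2 OR ((NOT x1 OR (x1 AND x2)) AND (NOT (x1 AND x2) OR x1))   [double negation]
≡ x2 OR x2 OR ((NOT x1 OR (x1 AND x2)) AND (NOT x1 OR NOT x2 OR x1))   [De Morgan]
≡ (x2 OR x2 OR NOT x1 OR x1) AND (x2 OR x2 OR NOT x1 OR x2) AND (x2 OR x2 OR NOT x1 OR NOT x2 OR x1)   [distribute OR over AND]
≡ x2 OR NOT x1   [simplify]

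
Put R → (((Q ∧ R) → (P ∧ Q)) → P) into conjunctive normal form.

¬R ∨ Q ∨ P

R → (((Q ∧ R) → (P ∧ Q)) → P)
⇔ ¬R ∨ (((Q ∧ R) → (P ∧ Q)) → P)   — eliminate →
⇔ ¬R ∨ ¬((Q ∧ R) → (P ∧ Q)) ∨ P   — eliminate →
⇔ ¬R ∨ ¬(¬(Q ∧ R) ∨ (P ∧ Q)) ∨ P   — eliminate →
⇔ ¬R ∨ (¬¬(Q ∧ R) ∧ ¬(P ∧ Q)) ∨ P   — De Morgan
⇔ ¬R ∨ (Q ∧ R ∧ ¬(P ∧ Q)) ∨ P   — double negation
⇔ ¬R ∨ (Q ∧ R ∧ (¬P ∨ ¬Q)) ∨ P   — De Morgan
⇔ (¬R ∨ Q ∨ P) ∧ (¬R ∨ R ∨ P) ∧ (¬R ∨ ¬P ∨ ¬Q ∨ P)   — distribute ∨ over ∧
⇔ ¬R ∨ Q ∨ P   — simplify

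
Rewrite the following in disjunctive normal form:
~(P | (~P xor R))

~P & R

~(P | (~P xor R))
⇔ ~(P | (~P & ~R) | (~~P & R))   — expand xor
⇔ ~P & ~(~P & ~R) & ~(~~P & R)   — De Morgan
⇔ ~P & (~~P | ~~R) & ~(~~P & R)   — De Morgan
⇔ ~P & (P | ~~R) & ~(~~P & R)   — double negation
⇔ ~P & (P | R) & ~(~~P & R)   — double negation
⇔ ~P & (P | R) & (~~~P | ~R)   — De Morgan
⇔ ~P & (P | R) & (~P | ~R)   — double negation
⇔ (~P & P & ~P) | (~P & P & ~R) | (~P & R & ~P) | (~P & R & ~R)   — distribute & over |
⇔ ~P & R   — simplify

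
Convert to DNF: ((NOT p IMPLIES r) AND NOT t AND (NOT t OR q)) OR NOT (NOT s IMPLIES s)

((NOT p IMPLIES r) AND NOT t AND (NOT t OR q)) OR NOT (NOT s IMPLIES s)
= ((NOT NOT p OR r) AND NOT t AND (NOT t OR q)) OR NOT (NOT s IMPLIES s)
= ((NOT NOT p OR r) AND NOT t AND (NOT t OR q)) OR NOT (NOT NOT s OR s)
= ((p OR r) AND NOT t AND (NOT t OR q)) OR NOT (NOT NOT s OR s)
= ((p OR r) AND NOT t AND (NOT t OR q)) OR (NOT NOT NOT s AND NOT s)
= ((p OR r) AND NOT t AND (NOT t OR q)) OR (NOT s AND NOT s)
= (p AND NOT t AND NOT t) OR (p AND NOT t AND q) OR (r AND NOT t AND NOT t) OR (r AND NOT t AND q) OR (NOT s AND NOT s)
= (p AND NOT t) OR (r AND NOT t) OR NOT s

(p AND NOT t) OR (r AND NOT t) OR NOT s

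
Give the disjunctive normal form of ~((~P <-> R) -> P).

~((~P <-> R) -> P)
≡ ~(~(~P <-> R) | P)   [eliminate ->]
≡ ~(~((~P -> R) & (R -> ~P)) | P)   [eliminate <->]
≡ ~(~((~~P | R) & (R -> ~P)) | P)   [eliminate ->]
≡ ~(~((~~P | R) & (~R | ~P)) | P)   [eliminate ->]
≡ ~~((~~P | R) & (~R | ~P)) & ~P   [De Morgan]
≡ (~~P | R) & (~R | ~P) & ~P   [double negation]
≡ (P | R) & (~R | ~P) & ~P   [double negation]
≡ (P & ~R & ~P) | (P & ~P & ~P) | (R & ~R & ~P) | (R & ~P & ~P)   [distribute & over |]
≡ R & ~P   [simplify]

R & ~P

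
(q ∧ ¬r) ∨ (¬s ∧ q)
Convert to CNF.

(q ∧ ¬r) ∨ (¬s ∧ q)
≡ (q ∨ ¬s) ∧ (q ∨ q) ∧ (¬r ∨ ¬s) ∧ (¬r ∨ q)
≡ q ∧ (¬r ∨ ¬s)

q ∧ (¬r ∨ ¬s)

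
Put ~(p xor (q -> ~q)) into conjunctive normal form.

~(p xor (q -> ~q))
≡ ~((p | (q -> ~q)) & ~(p & (q -> ~q)))   [expand xor]
≡ ~((p | ~q | ~q) & ~(p & (q -> ~q)))   [eliminate ->]
≡ ~((p | ~q | ~q) & ~(p & (~q | ~q)))   [eliminate ->]
≡ ~(p | ~q | ~q) | ~~(p & (~q | ~q))   [De Morgan]
≡ (~p & ~~q & ~~q) | ~~(p & (~q | ~q))   [De Morgan]
≡ (~p & q & ~~q) | ~~(p & (~q | ~q))   [double negation]
≡ (~p & q & q) | ~~(p & (~q | ~q))   [double negation]
≡ (~p & q & q) | (p & (~q | ~q))   [double negation]
≡ (~p | p) & (~p | ~q | ~q) & (q | p) & (q | ~q | ~q) & (q | p) & (q | ~q | ~q)   [distribute | over &]
≡ (~p | ~q) & (q | p)   [simplify]

(~p | ~q) & (q | p)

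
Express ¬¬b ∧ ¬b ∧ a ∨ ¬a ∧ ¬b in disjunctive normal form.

¬¬b ∧ ¬b ∧ a ∨ ¬a ∧ ¬b
⇔ b ∧ ¬b ∧ a ∨ ¬a ∧ ¬b   [double negation]
⇔ ¬a ∧ ¬b   [simplify]

¬a ∧ ¬b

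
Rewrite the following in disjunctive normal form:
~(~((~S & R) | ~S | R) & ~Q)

~(~((~S & R) | ~S | R) & ~Q)
⇔ ~~((~S & R) | ~S | R) | ~~Q   [De Morgan]
⇔ (~S & R) | ~S | R | ~~Q   [double negation]
⇔ (~S & R) | ~S | R | Q   [double negation]
⇔ ~S | R | Q   [simplify]

~S | R | Q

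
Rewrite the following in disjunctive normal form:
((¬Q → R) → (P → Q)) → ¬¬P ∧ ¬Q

P ∧ ¬Q

((¬Q → R) → (P → Q)) → ¬¬P ∧ ¬Q
⇔ ¬((¬Q → R) → (P → Q)) ∨ ¬¬P ∧ ¬Q   (eliminate →)
⇔ ¬(¬(¬Q → R) ∨ (P → Q)) ∨ ¬¬P ∧ ¬Q   (eliminate →)
⇔ ¬(¬(¬¬Q ∨ R) ∨ (P → Q)) ∨ ¬¬P ∧ ¬Q   (eliminate →)
⇔ ¬(¬(¬¬Q ∨ R) ∨ ¬P ∨ Q) ∨ ¬¬P ∧ ¬Q   (eliminate →)
⇔ ¬¬(¬¬Q ∨ R) ∧ ¬¬P ∧ ¬Q ∨ ¬¬P ∧ ¬Q   (De Morgan)
⇔ (¬¬Q ∨ R) ∧ ¬¬P ∧ ¬Q ∨ ¬¬P ∧ ¬Q   (double negation)
⇔ (Q ∨ R) ∧ ¬¬P ∧ ¬Q ∨ ¬¬P ∧ ¬Q   (double negation)
⇔ (Q ∨ R) ∧ P ∧ ¬Q ∨ ¬¬P ∧ ¬Q   (double negation)
⇔ (Q ∨ R) ∧ P ∧ ¬Q ∨ P ∧ ¬Q   (double negation)
⇔ Q ∧ P ∧ ¬Q ∨ R ∧ P ∧ ¬Q ∨ P ∧ ¬Q   (distribute ∧ over ∨)
⇔ P ∧ ¬Q   (simplify)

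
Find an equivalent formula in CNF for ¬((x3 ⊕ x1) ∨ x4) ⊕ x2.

¬((x3 ⊕ x1) ∨ x4) ⊕ x2
⇔ (¬((x3 ⊕ x1) ∨ x4) ∨ x2) ∧ ¬(¬((x3 ⊕ x1) ∨ x4) ∧ x2)   — expand ⊕
⇔ (¬(((x3 ∨ x1) ∧ ¬(x3 ∧ x1)) ∨ x4) ∨ x2) ∧ ¬(¬((x3 ⊕ x1) ∨ x4) ∧ x2)   — expand ⊕
⇔ (¬(((x3 ∨ x1) ∧ ¬(x3 ∧ x1)) ∨ x4) ∨ x2) ∧ ¬(¬(((x3 ∨ x1) ∧ ¬(x3 ∧ x1)) ∨ x4) ∧ x2)   — expand ⊕
⇔ ((¬((x3 ∨ x1) ∧ ¬(x3 ∧ x1)) ∧ ¬x4) ∨ x2) ∧ ¬(¬(((x3 ∨ x1) ∧ ¬(x3 ∧ x1)) ∨ x4) ∧ x2)   — De Morgan
⇔ (((¬(x3 ∨ x1) ∨ ¬¬(x3 ∧ x1)) ∧ ¬x4) ∨ x2) ∧ ¬(¬(((x3 ∨ x1) ∧ ¬(x3 ∧ x1)) ∨ x4) ∧ x2)   — De Morgan
⇔ ((((¬x3 ∧ ¬x1) ∨ ¬¬(x3 ∧ x1)) ∧ ¬x4) ∨ x2) ∧ ¬(¬(((x3 ∨ x1) ∧ ¬(x3 ∧ x1)) ∨ x4) ∧ x2)   — De Morgan
⇔ ((((¬x3 ∧ ¬x1) ∨ (x3 ∧ x1)) ∧ ¬x4) ∨ x2) ∧ ¬(¬(((x3 ∨ x1) ∧ ¬(x3 ∧ x1)) ∨ x4) ∧ x2)   — double negation
⇔ ((((¬x3 ∧ ¬x1) ∨ (x3 ∧ x1)) ∧ ¬x4) ∨ x2) ∧ (¬¬(((x3 ∨ x1) ∧ ¬(x3 ∧ x1)) ∨ x4) ∨ ¬x2)   — De Morgan
⇔ ((((¬x3 ∧ ¬x1) ∨ (x3 ∧ x1)) ∧ ¬x4) ∨ x2) ∧ (((x3 ∨ x1) ∧ ¬(x3 ∧ x1)) ∨ x4 ∨ ¬x2)   — double negation
⇔ ((((¬x3 ∧ ¬x1) ∨ (x3 ∧ x1)) ∧ ¬x4) ∨ x2) ∧ (((x3 ∨ x1) ∧ (¬x3 ∨ ¬x1)) ∨ x4 ∨ ¬x2)   — De Morgan
⇔ (¬x3 ∨ x3 ∨ x2) ∧ (¬x3 ∨ x1 ∨ x2) ∧ (¬x1 ∨ x3 ∨ x2) ∧ (¬x1 ∨ x1 ∨ x2) ∧ (¬x4 ∨ x2) ∧ (x3 ∨ x1 ∨ x4 ∨ ¬x2) ∧ (¬x3 ∨ ¬x1 ∨ x4 ∨ ¬x2)   — distribute ∨ over ∧
⇔ (¬x3 ∨ x1 ∨ x2) ∧ (¬x1 ∨ x3 ∨ x2) ∧ (¬x4 ∨ x2) ∧ (x3 ∨ x1 ∨ x4 ∨ ¬x2) ∧ (¬x3 ∨ ¬x1 ∨ x4 ∨ ¬x2)   — simplify

(¬x3 ∨ x1 ∨ x2) ∧ (¬x1 ∨ x3 ∨ x2) ∧ (¬x4 ∨ x2) ∧ (x3 ∨ x1 ∨ x4 ∨ ¬x2) ∧ (¬x3 ∨ ¬x1 ∨ x4 ∨ ¬x2)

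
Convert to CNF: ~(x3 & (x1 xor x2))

(~x3 | ~x1 | x2) & (~x3 | ~x2 | x1)

~(x3 & (x1 xor x2))
≡ ~(x3 & (x1 | x2) & ~(x1 & x2))   [expand xor]
≡ ~x3 | ~(x1 | x2) | ~~(x1 & x2)   [De Morgan]
≡ ~x3 | (~x1 & ~x2) | ~~(x1 & x2)   [De Morgan]
≡ ~x3 | (~x1 & ~x2) | (x1 & x2)   [double negation]
≡ (~x3 | ~x1 | x1) & (~x3 | ~x1 | x2) & (~x3 | ~x2 | x1) & (~x3 | ~x2 | x2)   [distribute | over &]
≡ (~x3 | ~x1 | x2) & (~x3 | ~x2 | x1)   [simplify]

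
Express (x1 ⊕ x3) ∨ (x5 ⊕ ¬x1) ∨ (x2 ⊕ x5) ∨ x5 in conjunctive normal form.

(x1 ⊕ x3) ∨ (x5 ⊕ ¬x1) ∨ (x2 ⊕ x5) ∨ x5
≡ ((x1 ∨ x3) ∧ ¬(x1 ∧ x3)) ∨ (x5 ⊕ ¬x1) ∨ (x2 ⊕ x5) ∨ x5   [expand ⊕]
≡ ((x1 ∨ x3) ∧ ¬(x1 ∧ x3)) ∨ ((x5 ∨ ¬x1) ∧ ¬(x5 ∧ ¬x1)) ∨ (x2 ⊕ x5) ∨ x5   [expand ⊕]
≡ ((x1 ∨ x3) ∧ ¬(x1 ∧ x3)) ∨ ((x5 ∨ ¬x1) ∧ ¬(x5 ∧ ¬x1)) ∨ ((x2 ∨ x5) ∧ ¬(x2 ∧ x5)) ∨ x5   [expand ⊕]
≡ ((x1 ∨ x3) ∧ (¬x1 ∨ ¬x3)) ∨ ((x5 ∨ ¬x1) ∧ ¬(x5 ∧ ¬x1)) ∨ ((x2 ∨ x5) ∧ ¬(x2 ∧ x5)) ∨ x5   [De Morgan]
≡ ((x1 ∨ x3) ∧ (¬x1 ∨ ¬x3)) ∨ ((x5 ∨ ¬x1) ∧ (¬x5 ∨ ¬¬x1)) ∨ ((x2 ∨ x5) ∧ ¬(x2 ∧ x5)) ∨ x5   [De Morgan]
≡ ((x1 ∨ x3) ∧ (¬x1 ∨ ¬x3)) ∨ ((x5 ∨ ¬x1) ∧ (¬x5 ∨ x1)) ∨ ((x2 ∨ x5) ∧ ¬(x2 ∧ x5)) ∨ x5   [double negation]
≡ ((x1 ∨ x3) ∧ (¬x1 ∨ ¬x3)) ∨ ((x5 ∨ ¬x1) ∧ (¬x5 ∨ x1)) ∨ ((x2 ∨ x5) ∧ (¬x2 ∨ ¬x5)) ∨ x5   [De Morgan]
≡ (x1 ∨ x3 ∨ x5 ∨ ¬x1 ∨ x2 ∨ x5 ∨ x5) ∧ (x1 ∨ x3 ∨ x5 ∨ ¬x1 ∨ ¬x2 ∨ ¬x5 ∨ x5) ∧ (x1 ∨ x3 ∨ ¬x5 ∨ x1 ∨ x2 ∨ x5 ∨ x5) ∧ (x1 ∨ x3 ∨ ¬x5 ∨ x1 ∨ ¬x2 ∨ ¬x5 ∨ x5) ∧ (¬x1 ∨ ¬x3 ∨ x5 ∨ ¬x1 ∨ x2 ∨ x5 ∨ x5) ∧ (¬x1 ∨ ¬x3 ∨ x5 ∨ ¬x1 ∨ ¬x2 ∨ ¬x5 ∨ x5) ∧ (¬x1 ∨ ¬x3 ∨ ¬x5 ∨ x1 ∨ x2 ∨ x5 ∨ x5) ∧ (¬x1 ∨ ¬x3 ∨ ¬x5 ∨ x1 ∨ ¬x2 ∨ ¬x5 ∨ x5)   [distribute ∨ over ∧]
≡ ¬x1 ∨ ¬x3 ∨ x5 ∨ x2   [simplify]

¬x1 ∨ ¬x3 ∨ x5 ∨ x2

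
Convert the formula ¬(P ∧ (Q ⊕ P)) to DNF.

¬P ∨ (P ∧ Q)

¬(P ∧ (Q ⊕ P))
≡ ¬(P ∧ ((Q ∧ ¬P) ∨ (¬Q ∧ P)))   — expand ⊕
≡ ¬P ∨ ¬((Q ∧ ¬P) ∨ (¬Q ∧ P))   — De Morgan
≡ ¬P ∨ (¬(Q ∧ ¬P) ∧ ¬(¬Q ∧ P))   — De Morgan
≡ ¬P ∨ ((¬Q ∨ ¬¬P) ∧ ¬(¬Q ∧ P))   — De Morgan
≡ ¬P ∨ ((¬Q ∨ P) ∧ ¬(¬Q ∧ P))   — double negation
≡ ¬P ∨ ((¬Q ∨ P) ∧ (¬¬Q ∨ ¬P))   — De Morgan
≡ ¬P ∨ ((¬Q ∨ P) ∧ (Q ∨ ¬P))   — double negation
≡ ¬P ∨ (¬Q ∧ Q) ∨ (¬Q ∧ ¬P) ∨ (P ∧ Q) ∨ (P ∧ ¬P)   — distribute ∧ over ∨
≡ ¬P ∨ (P ∧ Q)   — simplify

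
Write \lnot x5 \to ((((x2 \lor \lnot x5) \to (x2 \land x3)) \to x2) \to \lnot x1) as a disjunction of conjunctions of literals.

x5 \lor \lnot x1

\lnot x5 \to ((((x2 \lor \lnot x5) \to (x2 \land x3)) \to x2) \to \lnot x1)
= \lnot \lnot x5 \lor ((((x2 \lor \lnot x5) \to (x2 \land x3)) \to x2) \to \lnot x1)   — eliminate \to
= \lnot \lnot x5 \lor \lnot (((x2 \lor \lnot x5) \to (x2 \land x3)) \to x2) \lor \lnot x1   — eliminate \to
= \lnot \lnot x5 \lor \lnot (\lnot ((x2 \lor \lnot x5) \to (x2 \land x3)) \lor x2) \lor \lnot x1   — eliminate \to
= \lnot \lnot x5 \lor \lnot (\lnot (\lnot (x2 \lor \lnot x5) \lor (x2 \land x3)) \lor x2) \lor \lnot x1   — eliminate \to
= x5 \lor \lnot (\lnot (\lnot (x2 \lor \lnot x5) \lor (x2 \land x3)) \lor x2) \lor \lnot x1   — double negation
= x5 \lor (\lnot \lnot (\lnot (x2 \lor \lnot x5) \lor (x2 \land x3)) \land \lnot x2) \lor \lnot x1   — De Morgan
= x5 \lor ((\lnot (x2 \lor \lnot x5) \lor (x2 \land x3)) \land \lnot x2) \lor \lnot x1   — double negation
= x5 \lor (((\lnot x2 \land \lnot \lnot x5) \lor (x2 \land x3)) \land \lnot x2) \lor \lnot x1   — De Morgan
= x5 \lor (((\lnot x2 \land x5) \lor (x2 \land x3)) \land \lnot x2) \lor \lnot x1   — double negation
= x5 \lor (\lnot x2 \land x5 \land \lnot x2) \lor (x2 \land x3 \land \lnot x2) \lor \lnot x1   — distribute \land over \lor
= x5 \lor \lnot x1   — simplify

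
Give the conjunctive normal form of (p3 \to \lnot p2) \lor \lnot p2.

\lnot p3 \lor \lnot p2

(p3 \to \lnot p2) \lor \lnot p2
≡ \lnot p3 \lor \lnot p2 \lor \lnot p2   — eliminate \to
≡ \lnot p3 \lor \lnot p2   — simplify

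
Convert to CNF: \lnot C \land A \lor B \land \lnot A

(\lnot C \lor B) \land (\lnot C \lor \lnot A) \land (A \lor B)

\lnot C \land A \lor B \land \lnot A
= (\lnot C \lor B) \land (\lnot C \lor \lnot A) \land (A \lor B) \land (A \lor \lnot A)   [distribute \lor over \land]
= (\lnot C \lor B) \land (\lnot C \lor \lnot A) \land (A \lor B)   [simplify]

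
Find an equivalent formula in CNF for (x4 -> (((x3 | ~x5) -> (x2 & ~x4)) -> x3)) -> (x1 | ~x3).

~x3 | x1

(x4 -> (((x3 | ~x5) -> (x2 & ~x4)) -> x3)) -> (x1 | ~x3)
≡ ~(x4 -> (((x3 | ~x5) -> (x2 & ~x4)) -> x3)) | x1 | ~x3   [eliminate ->]
≡ ~(~x4 | (((x3 | ~x5) -> (x2 & ~x4)) -> x3)) | x1 | ~x3   [eliminate ->]
≡ ~(~x4 | ~((x3 | ~x5) -> (x2 & ~x4)) | x3) | x1 | ~x3   [eliminate ->]
≡ ~(~x4 | ~(~(x3 | ~x5) | (x2 & ~x4)) | x3) | x1 | ~x3   [eliminate ->]
≡ (~~x4 & ~~(~(x3 | ~x5) | (x2 & ~x4)) & ~x3) | x1 | ~x3   [De Morgan]
≡ (x4 & ~~(~(x3 | ~x5) | (x2 & ~x4)) & ~x3) | x1 | ~x3   [double negation]
≡ (x4 & (~(x3 | ~x5) | (x2 & ~x4)) & ~x3) | x1 | ~x3   [double negation]
≡ (x4 & ((~x3 & ~~x5) | (x2 & ~x4)) & ~x3) | x1 | ~x3   [De Morgan]
≡ (x4 & ((~x3 & x5) | (x2 & ~x4)) & ~x3) | x1 | ~x3   [double negation]
≡ (x4 | x1 | ~x3) & (~x3 | x2 | x1 | ~x3) & (~x3 | ~x4 | x1 | ~x3) & (x5 | x2 | x1 | ~x3) & (x5 | ~x4 | x1 | ~x3) & (~x3 | x1 | ~x3)   [distribute | over &]
≡ ~x3 | x1   [simplify]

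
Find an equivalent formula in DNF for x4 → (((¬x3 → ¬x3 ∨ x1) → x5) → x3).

¬x4 ∨ ¬x3 ∧ ¬x5 ∨ x1 ∧ ¬x5 ∨ x3

x4 → (((¬x3 → ¬x3 ∨ x1) → x5) → x3)
⇔ ¬x4 ∨ (((¬x3 → ¬x3 ∨ x1) → x5) → x3)   — eliminate →
⇔ ¬x4 ∨ ¬((¬x3 → ¬x3 ∨ x1) → x5) ∨ x3   — eliminate →
⇔ ¬x4 ∨ ¬(¬(¬x3 → ¬x3 ∨ x1) ∨ x5) ∨ x3   — eliminate →
⇔ ¬x4 ∨ ¬(¬(¬¬x3 ∨ ¬x3 ∨ x1) ∨ x5) ∨ x3   — eliminate →
⇔ ¬x4 ∨ ¬¬(¬¬x3 ∨ ¬x3 ∨ x1) ∧ ¬x5 ∨ x3   — De Morgan
⇔ ¬x4 ∨ (¬¬x3 ∨ ¬x3 ∨ x1) ∧ ¬x5 ∨ x3   — double negation
⇔ ¬x4 ∨ (x3 ∨ ¬x3 ∨ x1) ∧ ¬x5 ∨ x3   — double negation
⇔ ¬x4 ∨ x3 ∧ ¬x5 ∨ ¬x3 ∧ ¬x5 ∨ x1 ∧ ¬x5 ∨ x3   — distribute ∧ over ∨
⇔ ¬x4 ∨ ¬x3 ∧ ¬x5 ∨ x1 ∧ ¬x5 ∨ x3   — simplify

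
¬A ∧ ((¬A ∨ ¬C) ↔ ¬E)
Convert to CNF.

¬A ∧ (A ∨ ¬E) ∧ (C ∨ ¬E)

¬A ∧ ((¬A ∨ ¬C) ↔ ¬E)
= ¬A ∧ ((¬A ∨ ¬C) → ¬E) ∧ (¬E → (¬A ∨ ¬C))   [eliminate ↔]
= ¬A ∧ (¬(¬A ∨ ¬C) ∨ ¬E) ∧ (¬E → (¬A ∨ ¬C))   [eliminate →]
= ¬A ∧ (¬(¬A ∨ ¬C) ∨ ¬E) ∧ (¬¬E ∨ ¬A ∨ ¬C)   [eliminate →]
= ¬A ∧ ((¬¬A ∧ ¬¬C) ∨ ¬E) ∧ (¬¬E ∨ ¬A ∨ ¬C)   [De Morgan]
= ¬A ∧ ((A ∧ ¬¬C) ∨ ¬E) ∧ (¬¬E ∨ ¬A ∨ ¬C)   [double negation]
= ¬A ∧ ((A ∧ C) ∨ ¬E) ∧ (¬¬E ∨ ¬A ∨ ¬C)   [double negation]
= ¬A ∧ ((A ∧ C) ∨ ¬E) ∧ (E ∨ ¬A ∨ ¬C)   [double negation]
= ¬A ∧ (A ∨ ¬E) ∧ (C ∨ ¬E) ∧ (E ∨ ¬A ∨ ¬C)   [distribute ∨ over ∧]
= ¬A ∧ (A ∨ ¬E) ∧ (C ∨ ¬E)   [simplify]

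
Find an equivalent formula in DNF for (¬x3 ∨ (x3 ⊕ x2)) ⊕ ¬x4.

(¬x3 ∧ x4) ∨ (x3 ∧ ¬x2 ∧ x4) ∨ (x3 ∧ x2 ∧ ¬x4)

(¬x3 ∨ (x3 ⊕ x2)) ⊕ ¬x4
≡ ((¬x3 ∨ (x3 ⊕ x2)) ∧ ¬¬x4) ∨ (¬(¬x3 ∨ (x3 ⊕ x2)) ∧ ¬x4)   [expand ⊕]
≡ ((¬x3 ∨ (x3 ∧ ¬x2) ∨ (¬x3 ∧ x2)) ∧ ¬¬x4) ∨ (¬(¬x3 ∨ (x3 ⊕ x2)) ∧ ¬x4)   [expand ⊕]
≡ ((¬x3 ∨ (x3 ∧ ¬x2) ∨ (¬x3 ∧ x2)) ∧ ¬¬x4) ∨ (¬(¬x3 ∨ (x3 ∧ ¬x2) ∨ (¬x3 ∧ x2)) ∧ ¬x4)   [expand ⊕]
≡ ((¬x3 ∨ (x3 ∧ ¬x2) ∨ (¬x3 ∧ x2)) ∧ x4) ∨ (¬(¬x3 ∨ (x3 ∧ ¬x2) ∨ (¬x3 ∧ x2)) ∧ ¬x4)   [double negation]
≡ ((¬x3 ∨ (x3 ∧ ¬x2) ∨ (¬x3 ∧ x2)) ∧ x4) ∨ (¬¬x3 ∧ ¬(x3 ∧ ¬x2) ∧ ¬(¬x3 ∧ x2) ∧ ¬x4)   [De Morgan]
≡ ((¬x3 ∨ (x3 ∧ ¬x2) ∨ (¬x3 ∧ x2)) ∧ x4) ∨ (x3 ∧ ¬(x3 ∧ ¬x2) ∧ ¬(¬x3 ∧ x2) ∧ ¬x4)   [double negation]
≡ ((¬x3 ∨ (x3 ∧ ¬x2) ∨ (¬x3 ∧ x2)) ∧ x4) ∨ (x3 ∧ (¬x3 ∨ ¬¬x2) ∧ ¬(¬x3 ∧ x2) ∧ ¬x4)   [De Morgan]
≡ ((¬x3 ∨ (x3 ∧ ¬x2) ∨ (¬x3 ∧ x2)) ∧ x4) ∨ (x3 ∧ (¬x3 ∨ x2) ∧ ¬(¬x3 ∧ x2) ∧ ¬x4)   [double negation]
≡ ((¬x3 ∨ (x3 ∧ ¬x2) ∨ (¬x3 ∧ x2)) ∧ x4) ∨ (x3 ∧ (¬x3 ∨ x2) ∧ (¬¬x3 ∨ ¬x2) ∧ ¬x4)   [De Morgan]
≡ ((¬x3 ∨ (x3 ∧ ¬x2) ∨ (¬x3 ∧ x2)) ∧ x4) ∨ (x3 ∧ (¬x3 ∨ x2) ∧ (x3 ∨ ¬x2) ∧ ¬x4)   [double negation]
≡ (¬x3 ∧ x4) ∨ (x3 ∧ ¬x2 ∧ x4) ∨ (¬x3 ∧ x2 ∧ x4) ∨ (x3 ∧ ¬x3 ∧ x3 ∧ ¬x4) ∨ (x3 ∧ ¬x3 ∧ ¬x2 ∧ ¬x4) ∨ (x3 ∧ x2 ∧ x3 ∧ ¬x4) ∨ (x3 ∧ x2 ∧ ¬x2 ∧ ¬x4)   [distribute ∧ over ∨]
≡ (¬x3 ∧ x4) ∨ (x3 ∧ ¬x2 ∧ x4) ∨ (x3 ∧ x2 ∧ ¬x4)   [simplify]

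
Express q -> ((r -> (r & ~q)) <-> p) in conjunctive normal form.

q -> ((r -> (r & ~q)) <-> p)
⇔ ~q | ((r -> (r & ~q)) <-> p)
⇔ ~q | (((r -> (r & ~q)) -> p) & (p -> (r -> (r & ~q))))
⇔ ~q | ((~(r -> (r & ~q)) | p) & (p -> (r -> (r & ~q))))
⇔ ~q | ((~(~r | (r & ~q)) | p) & (p -> (r -> (r & ~q))))
⇔ ~q | ((~(~r | (r & ~q)) | p) & (~p | (r -> (r & ~q))))
⇔ ~q | ((~(~r | (r & ~q)) | p) & (~p | ~r | (r & ~q)))
⇔ ~q | (((~~r & ~(r & ~q)) | p) & (~p | ~r | (r & ~q)))
⇔ ~q | (((r & ~(r & ~q)) | p) & (~p | ~r | (r & ~q)))
⇔ ~q | (((r & (~r | ~~q)) | p) & (~p | ~r | (r & ~q)))
⇔ ~q | (((r & (~r | q)) | p) & (~p | ~r | (r & ~q)))
⇔ (~q | r | p) & (~q | ~r | q | p) & (~q | ~p | ~r | r) & (~q | ~p | ~r | ~q)
⇔ (~q | r | p) & (~q | ~p | ~r)

(~q | r | p) & (~q | ~p | ~r)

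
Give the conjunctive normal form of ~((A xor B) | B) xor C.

~((A xor B) | B) xor C
= (~((A xor B) | B) | C) & ~(~((A xor B) | B) & C)   — expand xor
= (~(((A | B) & ~(A & B)) | B) | C) & ~(~((A xor B) | B) & C)   — expand xor
= (~(((A | B) & ~(A & B)) | B) | C) & ~(~(((A | B) & ~(A & B)) | B) & C)   — expand xor
= ((~((A | B) & ~(A & B)) & ~B) | C) & ~(~(((A | B) & ~(A & B)) | B) & C)   — De Morgan
= (((~(A | B) | ~~(A & B)) & ~B) | C) & ~(~(((A | B) & ~(A & B)) | B) & C)   — De Morgan
= ((((~A & ~B) | ~~(A & B)) & ~B) | C) & ~(~(((A | B) & ~(A & B)) | B) & C)   — De Morgan
= ((((~A & ~B) | (A & B)) & ~B) | C) & ~(~(((A | B) & ~(A & B)) | B) & C)   — double negation
= ((((~A & ~B) | (A & B)) & ~B) | C) & (~~(((A | B) & ~(A & B)) | B) | ~C)   — De Morgan
= ((((~A & ~B) | (A & B)) & ~B) | C) & (((A | B) & ~(A & B)) | B | ~C)   — double negation
= ((((~A & ~B) | (A & B)) & ~B) | C) & (((A | B) & (~A | ~B)) | B | ~C)   — De Morgan
= (~A | A | C) & (~A | B | C) & (~B | A | C) & (~B | B | C) & (~B | C) & (A | B | B | ~C) & (~A | ~B | B | ~C)   — distribute | over &
= (~A | B | C) & (~B | C) & (A | B | ~C)   — simplify

(~A | B | C) & (~B | C) & (A | B | ~C)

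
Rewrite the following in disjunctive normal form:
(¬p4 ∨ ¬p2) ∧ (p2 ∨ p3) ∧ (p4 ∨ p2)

(¬p4 ∧ p2) ∨ (¬p2 ∧ p3 ∧ p4)

(¬p4 ∨ ¬p2) ∧ (p2 ∨ p3) ∧ (p4 ∨ p2)
≡ (¬p4 ∧ p2 ∧ p4) ∨ (¬p4 ∧ p2 ∧ p2) ∨ (¬p4 ∧ p3 ∧ p4) ∨ (¬p4 ∧ p3 ∧ p2) ∨ (¬p2 ∧ p2 ∧ p4) ∨ (¬p2 ∧ p2 ∧ p2) ∨ (¬p2 ∧ p3 ∧ p4) ∨ (¬p2 ∧ p3 ∧ p2)   [distribute ∧ over ∨]
≡ (¬p4 ∧ p2) ∨ (¬p2 ∧ p3 ∧ p4)   [simplify]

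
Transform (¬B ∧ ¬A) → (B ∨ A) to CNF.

(¬B ∧ ¬A) → (B ∨ A)
= ¬(¬B ∧ ¬A) ∨ B ∨ A   [eliminate →]
= ¬¬B ∨ ¬¬A ∨ B ∨ A   [De Morgan]
= B ∨ ¬¬A ∨ B ∨ A   [double negation]
= B ∨ A ∨ B ∨ A   [double negation]
= B ∨ A   [simplify]

B ∨ A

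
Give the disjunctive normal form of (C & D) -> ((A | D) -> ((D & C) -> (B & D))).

~C | ~D | (B & D)

(C & D) -> ((A | D) -> ((D & C) -> (B & D)))
≡ ~(C & D) | ((A | D) -> ((D & C) -> (B & D)))   [eliminate ->]
≡ ~(C & D) | ~(A | D) | ((D & C) -> (B & D))   [eliminate ->]
≡ ~(C & D) | ~(A | D) | ~(D & C) | (B & D)   [eliminate ->]
≡ ~C | ~D | ~(A | D) | ~(D & C) | (B & D)   [De Morgan]
≡ ~C | ~D | (~A & ~D) | ~(D & C) | (B & D)   [De Morgan]
≡ ~C | ~D | (~A & ~D) | ~D | ~C | (B & D)   [De Morgan]
≡ ~C | ~D | (B & D)   [simplify]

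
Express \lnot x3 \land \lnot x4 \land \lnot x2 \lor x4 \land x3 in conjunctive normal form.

\lnot x3 \land \lnot x4 \land \lnot x2 \lor x4 \land x3
≡ (\lnot x3 \lor x4) \land (\lnot x3 \lor x3) \land (\lnot x4 \lor x4) \land (\lnot x4 \lor x3) \land (\lnot x2 \lor x4) \land (\lnot x2 \lor x3)   (distribute \lor over \land)
≡ (\lnot x3 \lor x4) \land (\lnot x4 \lor x3) \land (\lnot x2 \lor x4) \land (\lnot x2 \lor x3)   (simplify)

(\lnot x3 \lor x4) \land (\lnot x4 \lor x3) \land (\lnot x2 \lor x4) \land (\lnot x2 \lor x3)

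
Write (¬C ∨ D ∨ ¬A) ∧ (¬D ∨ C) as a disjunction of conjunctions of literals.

(¬C ∧ ¬D) ∨ (D ∧ C) ∨ (¬A ∧ ¬D) ∨ (¬A ∧ C)

(¬C ∨ D ∨ ¬A) ∧ (¬D ∨ C)
≡ (¬C ∧ ¬D) ∨ (¬C ∧ C) ∨ (D ∧ ¬D) ∨ (D ∧ C) ∨ (¬A ∧ ¬D) ∨ (¬A ∧ C)   [distribute ∧ over ∨]
≡ (¬C ∧ ¬D) ∨ (D ∧ C) ∨ (¬A ∧ ¬D) ∨ (¬A ∧ C)   [simplify]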